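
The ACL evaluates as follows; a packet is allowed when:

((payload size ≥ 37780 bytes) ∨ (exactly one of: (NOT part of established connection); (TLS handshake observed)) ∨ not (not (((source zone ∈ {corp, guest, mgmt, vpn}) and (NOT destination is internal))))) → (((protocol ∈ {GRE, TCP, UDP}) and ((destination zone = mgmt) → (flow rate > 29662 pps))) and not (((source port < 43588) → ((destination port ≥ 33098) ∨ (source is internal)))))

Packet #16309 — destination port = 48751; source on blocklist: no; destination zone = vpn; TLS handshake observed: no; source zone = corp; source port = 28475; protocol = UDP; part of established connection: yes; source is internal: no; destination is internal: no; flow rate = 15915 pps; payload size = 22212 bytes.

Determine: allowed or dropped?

Dropped

Atomic conditions:
  payload size ≥ 37780 bytes: 22212 ≥ 37780 is false
  NOT part of established connection: yes → false
  TLS handshake observed: no → false
  source zone ∈ {corp, guest, mgmt, vpn}: corp is in the set → true
  NOT destination is internal: no → true
  protocol ∈ {GRE, TCP, UDP}: UDP is in the set → true
  destination zone = mgmt: vpn == mgmt is false
  flow rate > 29662 pps: 15915 > 29662 is false
  source port < 43588: 28475 < 43588 is true
  destination port ≥ 33098: 48751 ≥ 33098 is true
  source is internal: no → false
Combine:
[1.2] exactly-one(false, false) = false
[1.3.1.1] true AND true = true
[1.3.1] NOT true = false
[1.3] NOT false = true
[1] false OR false OR true = true
[2.1.2] false → false (antecedent false ⇒ implication holds) = true
[2.1] true AND true = true
[2.2.1.2] true OR false = true
[2.2.1] true → true = true
[2.2] NOT true = false
[2] true AND false = false
[root] true → false = false
Overall: false → dropped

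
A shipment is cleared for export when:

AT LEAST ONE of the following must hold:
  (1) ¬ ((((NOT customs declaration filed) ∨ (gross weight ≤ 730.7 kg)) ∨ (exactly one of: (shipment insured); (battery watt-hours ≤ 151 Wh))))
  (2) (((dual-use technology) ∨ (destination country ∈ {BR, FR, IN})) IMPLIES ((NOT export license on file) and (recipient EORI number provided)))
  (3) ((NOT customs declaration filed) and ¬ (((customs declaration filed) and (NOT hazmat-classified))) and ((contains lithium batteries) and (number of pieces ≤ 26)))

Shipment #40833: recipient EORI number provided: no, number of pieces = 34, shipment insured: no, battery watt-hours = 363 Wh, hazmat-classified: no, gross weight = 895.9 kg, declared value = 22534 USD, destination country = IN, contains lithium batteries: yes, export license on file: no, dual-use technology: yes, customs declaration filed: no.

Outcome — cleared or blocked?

Atomic conditions:
  NOT customs declaration filed: no → true
  gross weight ≤ 730.7 kg: 895.9 ≤ 730.7 is false
  shipment insured: no → false
  battery watt-hours ≤ 151 Wh: 363 ≤ 151 is false
  dual-use technology: yes → true
  destination country ∈ {BR, FR, IN}: IN is in the set → true
  NOT export license on file: no → true
  recipient EORI number provided: no → false
  customs declaration filed: no → false
  NOT hazmat-classified: no → true
  contains lithium batteries: yes → true
  number of pieces ≤ 26: 34 ≤ 26 is false
Combine:
[1.1.1] true OR false = true
[1.1.2] exactly-one(false, false) = false
[1.1] true OR false = true
[1] NOT true = false
[2.1] true OR true = true
[2.2] true AND false = false
[2] true → false = false
[3.2.1] false AND true = false
[3.2] NOT false = true
[3.3] true AND false = false
[3] true AND true AND false = false
[root] false OR false OR false = false
Overall: false → blocked

Blocked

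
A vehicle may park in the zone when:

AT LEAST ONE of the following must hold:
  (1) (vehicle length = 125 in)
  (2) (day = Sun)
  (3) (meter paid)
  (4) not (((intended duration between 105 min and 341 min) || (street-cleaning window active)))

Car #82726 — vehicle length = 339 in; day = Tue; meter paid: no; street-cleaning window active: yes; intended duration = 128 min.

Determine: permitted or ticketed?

Atomic conditions:
  vehicle length = 125 in: 339 == 125 is false
  day = Sun: Tue == Sun is false
  meter paid: no → false
  intended duration between 105 min and 341 min: 128 in [105, 341] is true
  street-cleaning window active: yes → true
Combine:
[4.1] true OR true = true
[4] NOT true = false
[root] false OR false OR false OR false = false
Overall: false → ticketed

Ticketed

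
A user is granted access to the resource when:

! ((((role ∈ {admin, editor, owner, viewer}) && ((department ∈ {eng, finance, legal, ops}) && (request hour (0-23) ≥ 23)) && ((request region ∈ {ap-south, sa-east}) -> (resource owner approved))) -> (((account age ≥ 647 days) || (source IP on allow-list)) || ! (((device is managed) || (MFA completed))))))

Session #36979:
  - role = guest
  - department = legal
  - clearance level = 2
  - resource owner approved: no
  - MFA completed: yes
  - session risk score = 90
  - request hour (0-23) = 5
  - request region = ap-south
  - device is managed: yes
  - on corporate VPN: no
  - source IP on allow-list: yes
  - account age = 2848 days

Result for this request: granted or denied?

Atomic conditions:
  role ∈ {admin, editor, owner, viewer}: guest is not in the set → false
  department ∈ {eng, finance, legal, ops}: legal is in the set → true
  request hour (0-23) ≥ 23: 5 ≥ 23 is false
  request region ∈ {ap-south, sa-east}: ap-south is in the set → true
  resource owner approved: no → false
  account age ≥ 647 days: 2848 ≥ 647 is true
  source IP on allow-list: yes → true
  device is managed: yes → true
  MFA completed: yes → true
Combine:
[1.1.2] true AND false = false
[1.1.3] true → false = false
[1.1] false AND false AND false = false
[1.2.1] true OR true = true
[1.2.2.1] true OR true = true
[1.2.2] NOT true = false
[1.2] true OR false = true
[1] false → true (antecedent false ⇒ implication holds) = true
[root] NOT true = false
Overall: false → denied

Denied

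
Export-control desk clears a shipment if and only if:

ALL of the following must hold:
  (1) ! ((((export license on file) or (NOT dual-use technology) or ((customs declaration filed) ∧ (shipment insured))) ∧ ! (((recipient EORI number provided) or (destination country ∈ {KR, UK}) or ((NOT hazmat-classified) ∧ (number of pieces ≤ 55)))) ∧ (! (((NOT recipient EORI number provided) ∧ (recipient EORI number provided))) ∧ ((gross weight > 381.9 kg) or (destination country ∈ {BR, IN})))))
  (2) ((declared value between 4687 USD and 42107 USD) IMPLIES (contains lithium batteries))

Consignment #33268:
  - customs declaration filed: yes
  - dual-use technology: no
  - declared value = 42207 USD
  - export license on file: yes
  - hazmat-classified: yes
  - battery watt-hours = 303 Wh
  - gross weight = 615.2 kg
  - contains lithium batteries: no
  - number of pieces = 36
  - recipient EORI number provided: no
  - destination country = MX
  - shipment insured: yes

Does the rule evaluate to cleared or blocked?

Blocked

Atomic conditions:
  export license on file: yes → true
  NOT dual-use technology: no → true
  customs declaration filed: yes → true
  shipment insured: yes → true
  recipient EORI number provided: no → false
  destination country ∈ {KR, UK}: MX is not in the set → false
  NOT hazmat-classified: yes → false
  number of pieces ≤ 55: 36 ≤ 55 is true
  NOT recipient EORI number provided: no → true
  gross weight > 381.9 kg: 615.2 > 381.9 is true
  destination country ∈ {BR, IN}: MX is not in the set → false
  declared value between 4687 USD and 42107 USD: 42207 in [4687, 42107] is false
  contains lithium batteries: no → false
Combine:
[1.1.1.3] true AND true = true
[1.1.1] true OR true OR true = true
[1.1.2.1.3] false AND true = false
[1.1.2.1] false OR false OR false = false
[1.1.2] NOT false = true
[1.1.3.1.1] true AND false = false
[1.1.3.1] NOT false = true
[1.1.3.2] true OR false = true
[1.1.3] true AND true = true
[1.1] true AND true AND true = true
[1] NOT true = false
[2] false → false (antecedent false ⇒ implication holds) = true
[root] false AND true = false
Overall: false → blocked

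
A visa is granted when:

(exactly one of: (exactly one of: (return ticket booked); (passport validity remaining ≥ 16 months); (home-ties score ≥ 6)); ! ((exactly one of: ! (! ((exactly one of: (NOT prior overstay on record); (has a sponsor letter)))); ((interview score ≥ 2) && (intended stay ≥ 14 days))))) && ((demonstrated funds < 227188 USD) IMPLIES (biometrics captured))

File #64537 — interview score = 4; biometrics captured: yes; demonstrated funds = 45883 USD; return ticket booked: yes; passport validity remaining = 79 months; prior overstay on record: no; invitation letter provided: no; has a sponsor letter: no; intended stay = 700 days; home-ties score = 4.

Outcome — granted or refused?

Granted

Atomic conditions:
  return ticket booked: yes → true
  passport validity remaining ≥ 16 months: 79 ≥ 16 is true
  home-ties score ≥ 6: 4 ≥ 6 is false
  NOT prior overstay on record: no → true
  has a sponsor letter: no → false
  interview score ≥ 2: 4 ≥ 2 is true
  intended stay ≥ 14 days: 700 ≥ 14 is true
  demonstrated funds < 227188 USD: 45883 < 227188 is true
  biometrics captured: yes → true
Combine:
[1.1] exactly-one(true, true, false) = false
[1.2.1.1.1.1] exactly-one(true, false) = true
[1.2.1.1.1] NOT true = false
[1.2.1.1] NOT false = true
[1.2.1.2] true AND true = true
[1.2.1] exactly-one(true, true) = false
[1.2] NOT false = true
[1] exactly-one(false, true) = true
[2] true → true = true
[root] true AND true = true
Overall: true → granted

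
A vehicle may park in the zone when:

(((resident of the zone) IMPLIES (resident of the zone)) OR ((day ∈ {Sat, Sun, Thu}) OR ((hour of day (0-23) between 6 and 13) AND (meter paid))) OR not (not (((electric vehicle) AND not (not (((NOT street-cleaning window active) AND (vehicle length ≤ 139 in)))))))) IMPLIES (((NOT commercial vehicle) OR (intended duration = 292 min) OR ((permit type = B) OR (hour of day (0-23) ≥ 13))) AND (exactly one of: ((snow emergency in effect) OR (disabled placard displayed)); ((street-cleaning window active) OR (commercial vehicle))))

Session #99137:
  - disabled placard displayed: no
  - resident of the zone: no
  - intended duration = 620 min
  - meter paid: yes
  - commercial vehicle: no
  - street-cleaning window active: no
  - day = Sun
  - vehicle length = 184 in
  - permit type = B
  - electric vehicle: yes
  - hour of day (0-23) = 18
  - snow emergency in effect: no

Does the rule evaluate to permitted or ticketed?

Ticketed

Atomic conditions:
  resident of the zone: no → false
  day ∈ {Sat, Sun, Thu}: Sun is in the set → true
  hour of day (0-23) between 6 and 13: 18 in [6, 13] is false
  meter paid: yes → true
  electric vehicle: yes → true
  NOT street-cleaning window active: no → true
  vehicle length ≤ 139 in: 184 ≤ 139 is false
  NOT commercial vehicle: no → true
  intended duration = 292 min: 620 == 292 is false
  permit type = B: B == B is true
  hour of day (0-23) ≥ 13: 18 ≥ 13 is true
  snow emergency in effect: no → false
  disabled placard displayed: no → false
  street-cleaning window active: no → false
  commercial vehicle: no → false
Combine:
[1.1] false → false (antecedent false ⇒ implication holds) = true
[1.2.2] false AND true = false
[1.2] true OR false = true
[1.3.1.1.2.1.1] true AND false = false
[1.3.1.1.2.1] NOT false = true
[1.3.1.1.2] NOT true = false
[1.3.1.1] true AND false = false
[1.3.1] NOT false = true
[1.3] NOT true = false
[1] true OR true OR false = true
[2.1.3] true OR true = true
[2.1] true OR false OR true = true
[2.2.1] false OR false = false
[2.2.2] false OR false = false
[2.2] exactly-one(false, false) = false
[2] true AND false = false
[root] true → false = false
Overall: false → ticketed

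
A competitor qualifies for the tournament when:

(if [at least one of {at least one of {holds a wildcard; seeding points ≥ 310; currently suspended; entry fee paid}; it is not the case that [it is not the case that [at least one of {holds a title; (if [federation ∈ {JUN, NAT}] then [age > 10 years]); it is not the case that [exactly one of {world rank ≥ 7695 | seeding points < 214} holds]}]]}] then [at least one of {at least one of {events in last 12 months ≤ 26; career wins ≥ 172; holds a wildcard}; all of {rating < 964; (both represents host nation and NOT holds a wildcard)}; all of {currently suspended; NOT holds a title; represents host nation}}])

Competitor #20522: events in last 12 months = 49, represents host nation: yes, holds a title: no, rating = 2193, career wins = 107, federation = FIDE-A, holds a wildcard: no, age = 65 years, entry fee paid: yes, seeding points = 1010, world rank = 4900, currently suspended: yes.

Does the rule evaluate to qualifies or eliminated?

Qualifies

Atomic conditions:
  holds a wildcard: no → false
  seeding points ≥ 310: 1010 ≥ 310 is true
  currently suspended: yes → true
  entry fee paid: yes → true
  holds a title: no → false
  federation ∈ {JUN, NAT}: FIDE-A is not in the set → false
  age > 10 years: 65 > 10 is true
  world rank ≥ 7695: 4900 ≥ 7695 is false
  seeding points < 214: 1010 < 214 is false
  events in last 12 months ≤ 26: 49 ≤ 26 is false
  career wins ≥ 172: 107 ≥ 172 is false
  rating < 964: 2193 < 964 is false
  represents host nation: yes → true
  NOT holds a wildcard: no → true
  NOT holds a title: no → true
Combine:
[1.1] false OR true OR true OR true = true
[1.2.1.1.2] false → true (antecedent false ⇒ implication holds) = true
[1.2.1.1.3.1] exactly-one(false, false) = false
[1.2.1.1.3] NOT false = true
[1.2.1.1] false OR true OR true = true
[1.2.1] NOT true = false
[1.2] NOT false = true
[1] true OR true = true
[2.1] false OR false OR false = false
[2.2.2] true AND true = true
[2.2] false AND true = false
[2.3] true AND true AND true = true
[2] false OR false OR true = true
[root] true → true = true
Overall: true → qualifies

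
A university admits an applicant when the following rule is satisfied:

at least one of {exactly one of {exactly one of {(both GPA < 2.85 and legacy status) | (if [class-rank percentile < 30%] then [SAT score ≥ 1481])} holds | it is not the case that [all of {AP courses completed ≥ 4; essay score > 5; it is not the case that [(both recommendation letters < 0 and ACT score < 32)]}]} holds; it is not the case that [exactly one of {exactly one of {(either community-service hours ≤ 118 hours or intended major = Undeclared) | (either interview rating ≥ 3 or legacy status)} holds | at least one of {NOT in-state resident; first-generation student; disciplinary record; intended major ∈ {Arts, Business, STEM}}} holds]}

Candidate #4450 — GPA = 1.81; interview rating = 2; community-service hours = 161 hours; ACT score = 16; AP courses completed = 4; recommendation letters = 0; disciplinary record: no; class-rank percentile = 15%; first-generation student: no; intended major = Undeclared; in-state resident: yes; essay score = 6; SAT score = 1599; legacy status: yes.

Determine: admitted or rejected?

Admitted

Atomic conditions:
  GPA < 2.85: 1.81 < 2.85 is true
  legacy status: yes → true
  class-rank percentile < 30%: 15 < 30 is true
  SAT score ≥ 1481: 1599 ≥ 1481 is true
  AP courses completed ≥ 4: 4 ≥ 4 is true
  essay score > 5: 6 > 5 is true
  recommendation letters < 0: 0 < 0 is false
  ACT score < 32: 16 < 32 is true
  community-service hours ≤ 118 hours: 161 ≤ 118 is false
  intended major = Undeclared: Undeclared == Undeclared is true
  interview rating ≥ 3: 2 ≥ 3 is false
  NOT in-state resident: yes → false
  first-generation student: no → false
  disciplinary record: no → false
  intended major ∈ {Arts, Business, STEM}: Undeclared is not in the set → false
Combine:
[1.1.1] true AND true = true
[1.1.2] true → true = true
[1.1] exactly-one(true, true) = false
[1.2.1.3.1] false AND true = false
[1.2.1.3] NOT false = true
[1.2.1] true AND true AND true = true
[1.2] NOT true = false
[1] exactly-one(false, false) = false
[2.1.1.1] false OR true = true
[2.1.1.2] false OR true = true
[2.1.1] exactly-one(true, true) = false
[2.1.2] false OR false OR false OR false = false
[2.1] exactly-one(false, false) = false
[2] NOT false = true
[root] false OR true = true
Overall: true → admitted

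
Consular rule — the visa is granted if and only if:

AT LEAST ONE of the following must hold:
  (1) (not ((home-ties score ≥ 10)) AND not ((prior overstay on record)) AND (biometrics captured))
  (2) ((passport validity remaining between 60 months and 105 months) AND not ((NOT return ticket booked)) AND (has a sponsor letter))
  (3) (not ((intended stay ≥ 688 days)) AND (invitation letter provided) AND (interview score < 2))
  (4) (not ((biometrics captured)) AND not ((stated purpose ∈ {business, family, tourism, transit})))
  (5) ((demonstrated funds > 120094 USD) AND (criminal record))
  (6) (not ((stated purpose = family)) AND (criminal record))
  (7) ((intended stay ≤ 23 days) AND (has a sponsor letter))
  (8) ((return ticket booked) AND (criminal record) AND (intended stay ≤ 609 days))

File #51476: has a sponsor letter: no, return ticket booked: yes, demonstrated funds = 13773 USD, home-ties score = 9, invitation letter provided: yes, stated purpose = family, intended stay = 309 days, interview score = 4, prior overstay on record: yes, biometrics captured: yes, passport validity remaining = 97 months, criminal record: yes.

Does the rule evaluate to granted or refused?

Atomic conditions:
  home-ties score ≥ 10: 9 ≥ 10 is false
  prior overstay on record: yes → true
  biometrics captured: yes → true
  passport validity remaining between 60 months and 105 months: 97 in [60, 105] is true
  NOT return ticket booked: yes → false
  has a sponsor letter: no → false
  intended stay ≥ 688 days: 309 ≥ 688 is false
  invitation letter provided: yes → true
  interview score < 2: 4 < 2 is false
  stated purpose ∈ {business, family, tourism, transit}: family is in the set → true
  demonstrated funds > 120094 USD: 13773 > 120094 is false
  criminal record: yes → true
  stated purpose = family: family == family is true
  intended stay ≤ 23 days: 309 ≤ 23 is false
  return ticket booked: yes → true
  intended stay ≤ 609 days: 309 ≤ 609 is true
Combine:
[1.1] NOT false = true
[1.2] NOT true = false
[1] true AND false AND true = false
[2.2] NOT false = true
[2] true AND true AND false = false
[3.1] NOT false = true
[3] true AND true AND false = false
[4.1] NOT true = false
[4.2] NOT true = false
[4] false AND false = false
[5] false AND true = false
[6.1] NOT true = false
[6] false AND true = false
[7] false AND false = false
[8] true AND true AND true = true
[root] false OR false OR false OR false OR false OR false OR false OR true = true
Overall: true → granted

Granted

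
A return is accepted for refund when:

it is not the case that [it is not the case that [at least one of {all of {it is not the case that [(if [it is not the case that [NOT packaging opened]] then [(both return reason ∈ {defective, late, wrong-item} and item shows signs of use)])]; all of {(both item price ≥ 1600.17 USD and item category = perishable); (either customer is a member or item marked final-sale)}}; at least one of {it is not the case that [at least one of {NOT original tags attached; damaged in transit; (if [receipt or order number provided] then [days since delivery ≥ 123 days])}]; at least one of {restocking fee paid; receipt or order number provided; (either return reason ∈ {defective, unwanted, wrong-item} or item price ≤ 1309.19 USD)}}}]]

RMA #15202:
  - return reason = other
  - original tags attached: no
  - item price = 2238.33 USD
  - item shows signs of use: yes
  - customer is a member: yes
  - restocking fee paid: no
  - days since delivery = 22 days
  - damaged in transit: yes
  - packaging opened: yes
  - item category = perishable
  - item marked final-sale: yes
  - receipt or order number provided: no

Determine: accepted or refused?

Atomic conditions:
  NOT packaging opened: yes → false
  return reason ∈ {defective, late, wrong-item}: other is not in the set → false
  item shows signs of use: yes → true
  item price ≥ 1600.17 USD: 2238.33 ≥ 1600.17 is true
  item category = perishable: perishable == perishable is true
  customer is a member: yes → true
  item marked final-sale: yes → true
  NOT original tags attached: no → true
  damaged in transit: yes → true
  receipt or order number provided: no → false
  days since delivery ≥ 123 days: 22 ≥ 123 is false
  restocking fee paid: no → false
  return reason ∈ {defective, unwanted, wrong-item}: other is not in the set → false
  item price ≤ 1309.19 USD: 2238.33 ≤ 1309.19 is false
Combine:
[1.1.1.1.1.1] NOT false = true
[1.1.1.1.1.2] false AND true = false
[1.1.1.1.1] true → false = false
[1.1.1.1] NOT false = true
[1.1.1.2.1] true AND true = true
[1.1.1.2.2] true OR true = true
[1.1.1.2] true AND true = true
[1.1.1] true AND true = true
[1.1.2.1.1.3] false → false (antecedent false ⇒ implication holds) = true
[1.1.2.1.1] true OR true OR true = true
[1.1.2.1] NOT true = false
[1.1.2.2.3] false OR false = false
[1.1.2.2] false OR false OR false = false
[1.1.2] false OR false = false
[1.1] true OR false = true
[1] NOT true = false
[root] NOT false = true
Overall: true → accepted

Accepted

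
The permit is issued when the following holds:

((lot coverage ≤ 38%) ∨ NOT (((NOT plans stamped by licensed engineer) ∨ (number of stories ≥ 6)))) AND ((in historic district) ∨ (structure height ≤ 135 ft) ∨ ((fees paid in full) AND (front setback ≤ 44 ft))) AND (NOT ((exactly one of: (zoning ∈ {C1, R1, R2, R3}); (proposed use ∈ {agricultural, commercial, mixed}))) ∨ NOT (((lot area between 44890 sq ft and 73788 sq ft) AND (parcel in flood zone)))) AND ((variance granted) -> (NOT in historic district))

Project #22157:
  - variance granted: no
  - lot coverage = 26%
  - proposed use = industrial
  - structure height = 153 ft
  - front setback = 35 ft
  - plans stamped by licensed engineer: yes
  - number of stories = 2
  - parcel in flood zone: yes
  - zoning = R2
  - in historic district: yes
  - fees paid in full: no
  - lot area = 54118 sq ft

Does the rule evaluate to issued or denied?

Denied

Atomic conditions:
  lot coverage ≤ 38%: 26 ≤ 38 is true
  NOT plans stamped by licensed engineer: yes → false
  number of stories ≥ 6: 2 ≥ 6 is false
  in historic district: yes → true
  structure height ≤ 135 ft: 153 ≤ 135 is false
  fees paid in full: no → false
  front setback ≤ 44 ft: 35 ≤ 44 is true
  zoning ∈ {C1, R1, R2, R3}: R2 is in the set → true
  proposed use ∈ {agricultural, commercial, mixed}: industrial is not in the set → false
  lot area between 44890 sq ft and 73788 sq ft: 54118 in [44890, 73788] is true
  parcel in flood zone: yes → true
  variance granted: no → false
  NOT in historic district: yes → false
Combine:
[1.2.1] false OR false = false
[1.2] NOT false = true
[1] true OR true = true
[2.3] false AND true = false
[2] true OR false OR false = true
[3.1.1] exactly-one(true, false) = true
[3.1] NOT true = false
[3.2.1] true AND true = true
[3.2] NOT true = false
[3] false OR false = false
[4] false → false (antecedent false ⇒ implication holds) = true
[root] true AND true AND false AND true = false
Overall: false → denied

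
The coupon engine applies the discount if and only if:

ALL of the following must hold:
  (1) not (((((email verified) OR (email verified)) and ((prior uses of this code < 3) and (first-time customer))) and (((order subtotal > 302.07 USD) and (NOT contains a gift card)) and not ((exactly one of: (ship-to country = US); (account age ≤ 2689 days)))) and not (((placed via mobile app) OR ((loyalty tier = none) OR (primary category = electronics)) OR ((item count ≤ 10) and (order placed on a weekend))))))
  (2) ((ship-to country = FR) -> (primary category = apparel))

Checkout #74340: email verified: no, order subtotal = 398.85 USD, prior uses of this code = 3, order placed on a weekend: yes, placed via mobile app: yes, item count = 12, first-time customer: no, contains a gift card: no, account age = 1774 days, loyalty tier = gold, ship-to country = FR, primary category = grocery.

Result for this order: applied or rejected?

Rejected

Atomic conditions:
  email verified: no → false
  prior uses of this code < 3: 3 < 3 is false
  first-time customer: no → false
  order subtotal > 302.07 USD: 398.85 > 302.07 is true
  NOT contains a gift card: no → true
  ship-to country = US: FR == US is false
  account age ≤ 2689 days: 1774 ≤ 2689 is true
  placed via mobile app: yes → true
  loyalty tier = none: gold == none is false
  primary category = electronics: grocery == electronics is false
  item count ≤ 10: 12 ≤ 10 is false
  order placed on a weekend: yes → true
  ship-to country = FR: FR == FR is true
  primary category = apparel: grocery == apparel is false
Combine:
[1.1.1.1] false OR false = false
[1.1.1.2] false AND false = false
[1.1.1] false AND false = false
[1.1.2.1] true AND true = true
[1.1.2.2.1] exactly-one(false, true) = true
[1.1.2.2] NOT true = false
[1.1.2] true AND false = false
[1.1.3.1.2] false OR false = false
[1.1.3.1.3] false AND true = false
[1.1.3.1] true OR false OR false = true
[1.1.3] NOT true = false
[1.1] false AND false AND false = false
[1] NOT false = true
[2] true → false = false
[root] true AND false = false
Overall: false → rejected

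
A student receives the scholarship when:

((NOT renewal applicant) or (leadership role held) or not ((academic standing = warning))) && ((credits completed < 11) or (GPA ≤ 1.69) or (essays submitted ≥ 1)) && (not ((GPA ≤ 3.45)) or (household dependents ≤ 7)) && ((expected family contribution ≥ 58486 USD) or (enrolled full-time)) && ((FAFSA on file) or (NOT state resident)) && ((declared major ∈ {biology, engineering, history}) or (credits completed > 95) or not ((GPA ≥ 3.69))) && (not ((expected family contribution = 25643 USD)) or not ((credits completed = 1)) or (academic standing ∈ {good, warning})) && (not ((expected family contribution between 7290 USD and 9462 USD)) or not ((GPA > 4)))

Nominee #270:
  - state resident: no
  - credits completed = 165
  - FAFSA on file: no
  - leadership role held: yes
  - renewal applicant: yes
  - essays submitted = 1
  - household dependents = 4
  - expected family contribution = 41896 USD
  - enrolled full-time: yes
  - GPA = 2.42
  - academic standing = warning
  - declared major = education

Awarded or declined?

Atomic conditions:
  NOT renewal applicant: yes → false
  leadership role held: yes → true
  academic standing = warning: warning == warning is true
  credits completed < 11: 165 < 11 is false
  GPA ≤ 1.69: 2.42 ≤ 1.69 is false
  essays submitted ≥ 1: 1 ≥ 1 is true
  GPA ≤ 3.45: 2.42 ≤ 3.45 is true
  household dependents ≤ 7: 4 ≤ 7 is true
  expected family contribution ≥ 58486 USD: 41896 ≥ 58486 is false
  enrolled full-time: yes → true
  FAFSA on file: no → false
  NOT state resident: no → true
  declared major ∈ {biology, engineering, history}: education is not in the set → false
  credits completed > 95: 165 > 95 is true
  GPA ≥ 3.69: 2.42 ≥ 3.69 is false
  expected family contribution = 25643 USD: 41896 == 25643 is false
  credits completed = 1: 165 == 1 is false
  academic standing ∈ {good, warning}: warning is in the set → true
  expected family contribution between 7290 USD and 9462 USD: 41896 in [7290, 9462] is false
  GPA > 4: 2.42 > 4 is false
Combine:
[1.3] NOT true = false
[1] false OR true OR false = true
[2] false OR false OR true = true
[3.1] NOT true = false
[3] false OR true = true
[4] false OR true = true
[5] false OR true = true
[6.3] NOT false = true
[6] false OR true OR true = true
[7.1] NOT false = true
[7.2] NOT false = true
[7] true OR true OR true = true
[8.1] NOT false = true
[8.2] NOT false = true
[8] true OR true = true
[root] true AND true AND true AND true AND true AND true AND true AND true = true
Overall: true → awarded

Awarded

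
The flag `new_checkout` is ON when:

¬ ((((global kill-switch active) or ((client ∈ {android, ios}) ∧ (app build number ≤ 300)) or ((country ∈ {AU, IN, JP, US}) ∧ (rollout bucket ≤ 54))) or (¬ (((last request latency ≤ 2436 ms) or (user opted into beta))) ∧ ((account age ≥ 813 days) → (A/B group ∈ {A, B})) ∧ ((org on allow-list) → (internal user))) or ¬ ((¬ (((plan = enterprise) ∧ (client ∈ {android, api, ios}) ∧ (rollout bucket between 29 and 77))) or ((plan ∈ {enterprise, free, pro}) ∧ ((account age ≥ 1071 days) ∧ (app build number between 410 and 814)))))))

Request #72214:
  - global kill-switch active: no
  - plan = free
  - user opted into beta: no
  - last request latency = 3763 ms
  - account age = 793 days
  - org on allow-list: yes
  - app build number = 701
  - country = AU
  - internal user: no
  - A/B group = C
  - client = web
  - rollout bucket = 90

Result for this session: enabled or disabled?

Atomic conditions:
  global kill-switch active: no → false
  client ∈ {android, ios}: web is not in the set → false
  app build number ≤ 300: 701 ≤ 300 is false
  country ∈ {AU, IN, JP, US}: AU is in the set → true
  rollout bucket ≤ 54: 90 ≤ 54 is false
  last request latency ≤ 2436 ms: 3763 ≤ 2436 is false
  user opted into beta: no → false
  account age ≥ 813 days: 793 ≥ 813 is false
  A/B group ∈ {A, B}: C is not in the set → false
  org on allow-list: yes → true
  internal user: no → false
  plan = enterprise: free == enterprise is false
  client ∈ {android, api, ios}: web is not in the set → false
  rollout bucket between 29 and 77: 90 in [29, 77] is false
  plan ∈ {enterprise, free, pro}: free is in the set → true
  account age ≥ 1071 days: 793 ≥ 1071 is false
  app build number between 410 and 814: 701 in [410, 814] is true
Combine:
[1.1.2] false AND false = false
[1.1.3] true AND false = false
[1.1] false OR false OR false = false
[1.2.1.1] false OR false = false
[1.2.1] NOT false = true
[1.2.2] false → false (antecedent false ⇒ implication holds) = true
[1.2.3] true → false = false
[1.2] true AND true AND false = false
[1.3.1.1.1] false AND false AND false = false
[1.3.1.1] NOT false = true
[1.3.1.2.2] false AND true = false
[1.3.1.2] true AND false = false
[1.3.1] true OR false = true
[1.3] NOT true = false
[1] false OR false OR false = false
[root] NOT false = true
Overall: true → enabled

Enabled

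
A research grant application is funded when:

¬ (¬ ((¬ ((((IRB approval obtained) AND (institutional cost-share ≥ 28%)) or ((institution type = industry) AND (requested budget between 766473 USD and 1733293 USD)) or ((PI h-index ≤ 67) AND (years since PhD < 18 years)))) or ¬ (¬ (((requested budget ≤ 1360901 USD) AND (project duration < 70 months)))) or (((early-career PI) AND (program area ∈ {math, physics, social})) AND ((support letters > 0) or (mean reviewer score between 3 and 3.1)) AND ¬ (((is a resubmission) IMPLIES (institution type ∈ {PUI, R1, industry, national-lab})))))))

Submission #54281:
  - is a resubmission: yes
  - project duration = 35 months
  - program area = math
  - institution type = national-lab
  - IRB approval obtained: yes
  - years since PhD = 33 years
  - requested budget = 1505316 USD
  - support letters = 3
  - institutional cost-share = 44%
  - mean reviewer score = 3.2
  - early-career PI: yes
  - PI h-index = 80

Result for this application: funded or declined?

Declined

Atomic conditions:
  IRB approval obtained: yes → true
  institutional cost-share ≥ 28%: 44 ≥ 28 is true
  institution type = industry: national-lab == industry is false
  requested budget between 766473 USD and 1733293 USD: 1505316 in [766473, 1733293] is true
  PI h-index ≤ 67: 80 ≤ 67 is false
  years since PhD < 18 years: 33 < 18 is false
  requested budget ≤ 1360901 USD: 1505316 ≤ 1360901 is false
  project duration < 70 months: 35 < 70 is true
  early-career PI: yes → true
  program area ∈ {math, physics, social}: math is in the set → true
  support letters > 0: 3 > 0 is true
  mean reviewer score between 3 and 3.1: 3.2 in [3, 3.1] is false
  is a resubmission: yes → true
  institution type ∈ {PUI, R1, industry, national-lab}: national-lab is in the set → true
Combine:
[1.1.1.1.1] true AND true = true
[1.1.1.1.2] false AND true = false
[1.1.1.1.3] false AND false = false
[1.1.1.1] true OR false OR false = true
[1.1.1] NOT true = false
[1.1.2.1.1] false AND true = false
[1.1.2.1] NOT false = true
[1.1.2] NOT true = false
[1.1.3.1] true AND true = true
[1.1.3.2] true OR false = true
[1.1.3.3.1] true → true = true
[1.1.3.3] NOT true = false
[1.1.3] true AND true AND false = false
[1.1] false OR false OR false = false
[1] NOT false = true
[root] NOT true = false
Overall: false → declined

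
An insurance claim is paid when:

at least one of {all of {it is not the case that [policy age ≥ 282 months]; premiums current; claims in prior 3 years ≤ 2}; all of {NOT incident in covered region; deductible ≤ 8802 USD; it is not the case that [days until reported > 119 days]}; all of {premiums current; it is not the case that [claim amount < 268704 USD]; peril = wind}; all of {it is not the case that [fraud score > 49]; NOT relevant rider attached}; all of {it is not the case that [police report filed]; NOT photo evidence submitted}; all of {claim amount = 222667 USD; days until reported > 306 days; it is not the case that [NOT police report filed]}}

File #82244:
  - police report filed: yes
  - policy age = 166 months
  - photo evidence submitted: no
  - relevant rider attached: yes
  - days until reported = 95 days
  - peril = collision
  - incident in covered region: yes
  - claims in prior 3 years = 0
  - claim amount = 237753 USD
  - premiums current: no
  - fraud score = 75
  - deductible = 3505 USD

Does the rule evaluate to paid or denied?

Denied

Atomic conditions:
  policy age ≥ 282 months: 166 ≥ 282 is false
  premiums current: no → false
  claims in prior 3 years ≤ 2: 0 ≤ 2 is true
  NOT incident in covered region: yes → false
  deductible ≤ 8802 USD: 3505 ≤ 8802 is true
  days until reported > 119 days: 95 > 119 is false
  claim amount < 268704 USD: 237753 < 268704 is true
  peril = wind: collision == wind is false
  fraud score > 49: 75 > 49 is true
  NOT relevant rider attached: yes → false
  police report filed: yes → true
  NOT photo evidence submitted: no → true
  claim amount = 222667 USD: 237753 == 222667 is false
  days until reported > 306 days: 95 > 306 is false
  NOT police report filed: yes → false
Combine:
[1.1] NOT false = true
[1] true AND false AND true = false
[2.3] NOT false = true
[2] false AND true AND true = false
[3.2] NOT true = false
[3] false AND false AND false = false
[4.1] NOT true = false
[4] false AND false = false
[5.1] NOT true = false
[5] false AND true = false
[6.3] NOT false = true
[6] false AND false AND true = false
[root] false OR false OR false OR false OR false OR false = false
Overall: false → denied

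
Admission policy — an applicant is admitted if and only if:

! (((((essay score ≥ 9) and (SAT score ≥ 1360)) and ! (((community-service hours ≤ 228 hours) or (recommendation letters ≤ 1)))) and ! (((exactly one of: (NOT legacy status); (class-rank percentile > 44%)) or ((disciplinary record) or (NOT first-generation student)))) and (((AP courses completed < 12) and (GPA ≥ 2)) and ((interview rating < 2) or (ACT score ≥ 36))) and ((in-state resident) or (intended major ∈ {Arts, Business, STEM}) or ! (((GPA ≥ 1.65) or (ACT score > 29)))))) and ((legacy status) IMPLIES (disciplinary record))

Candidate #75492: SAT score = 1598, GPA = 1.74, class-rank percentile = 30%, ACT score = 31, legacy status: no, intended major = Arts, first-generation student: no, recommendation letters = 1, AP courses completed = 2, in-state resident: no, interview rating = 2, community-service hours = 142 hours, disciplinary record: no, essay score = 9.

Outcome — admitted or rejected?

Atomic conditions:
  essay score ≥ 9: 9 ≥ 9 is true
  SAT score ≥ 1360: 1598 ≥ 1360 is true
  community-service hours ≤ 228 hours: 142 ≤ 228 is true
  recommendation letters ≤ 1: 1 ≤ 1 is true
  NOT legacy status: no → true
  class-rank percentile > 44%: 30 > 44 is false
  disciplinary record: no → false
  NOT first-generation student: no → true
  AP courses completed < 12: 2 < 12 is true
  GPA ≥ 2: 1.74 ≥ 2 is false
  interview rating < 2: 2 < 2 is false
  ACT score ≥ 36: 31 ≥ 36 is false
  in-state resident: no → false
  intended major ∈ {Arts, Business, STEM}: Arts is in the set → true
  GPA ≥ 1.65: 1.74 ≥ 1.65 is true
  ACT score > 29: 31 > 29 is true
  legacy status: no → false
Combine:
[1.1.1.1] true AND true = true
[1.1.1.2.1] true OR true = true
[1.1.1.2] NOT true = false
[1.1.1] true AND false = false
[1.1.2.1.1] exactly-one(true, false) = true
[1.1.2.1.2] false OR true = true
[1.1.2.1] true OR true = true
[1.1.2] NOT true = false
[1.1.3.1] true AND false = false
[1.1.3.2] false OR false = false
[1.1.3] false AND false = false
[1.1.4.3.1] true OR true = true
[1.1.4.3] NOT true = false
[1.1.4] false OR true OR false = true
[1.1] false AND false AND false AND true = false
[1] NOT false = true
[2] false → false (antecedent false ⇒ implication holds) = true
[root] true AND true = true
Overall: true → admitted

Admitted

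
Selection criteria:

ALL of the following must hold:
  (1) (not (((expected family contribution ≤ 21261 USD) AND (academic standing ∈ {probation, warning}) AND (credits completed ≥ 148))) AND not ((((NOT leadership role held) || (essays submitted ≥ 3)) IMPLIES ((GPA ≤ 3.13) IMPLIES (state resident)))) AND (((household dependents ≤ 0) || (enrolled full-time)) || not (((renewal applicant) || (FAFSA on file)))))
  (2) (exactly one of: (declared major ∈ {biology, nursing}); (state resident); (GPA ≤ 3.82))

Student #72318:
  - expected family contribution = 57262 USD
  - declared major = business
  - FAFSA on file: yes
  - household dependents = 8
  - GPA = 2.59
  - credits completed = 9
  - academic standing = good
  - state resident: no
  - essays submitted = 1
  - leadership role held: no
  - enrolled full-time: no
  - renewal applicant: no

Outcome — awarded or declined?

Atomic conditions:
  expected family contribution ≤ 21261 USD: 57262 ≤ 21261 is false
  academic standing ∈ {probation, warning}: good is not in the set → false
  credits completed ≥ 148: 9 ≥ 148 is false
  NOT leadership role held: no → true
  essays submitted ≥ 3: 1 ≥ 3 is false
  GPA ≤ 3.13: 2.59 ≤ 3.13 is true
  state resident: no → false
  household dependents ≤ 0: 8 ≤ 0 is false
  enrolled full-time: no → false
  renewal applicant: no → false
  FAFSA on file: yes → true
  declared major ∈ {biology, nursing}: business is not in the set → false
  GPA ≤ 3.82: 2.59 ≤ 3.82 is true
Combine:
[1.1.1] false AND false AND false = false
[1.1] NOT false = true
[1.2.1.1] true OR false = true
[1.2.1.2] true → false = false
[1.2.1] true → false = false
[1.2] NOT false = true
[1.3.1] false OR false = false
[1.3.2.1] false OR true = true
[1.3.2] NOT true = false
[1.3] false OR false = false
[1] true AND true AND false = false
[2] exactly-one(false, false, true) = true
[root] false AND true = false
Overall: false → declined

Declined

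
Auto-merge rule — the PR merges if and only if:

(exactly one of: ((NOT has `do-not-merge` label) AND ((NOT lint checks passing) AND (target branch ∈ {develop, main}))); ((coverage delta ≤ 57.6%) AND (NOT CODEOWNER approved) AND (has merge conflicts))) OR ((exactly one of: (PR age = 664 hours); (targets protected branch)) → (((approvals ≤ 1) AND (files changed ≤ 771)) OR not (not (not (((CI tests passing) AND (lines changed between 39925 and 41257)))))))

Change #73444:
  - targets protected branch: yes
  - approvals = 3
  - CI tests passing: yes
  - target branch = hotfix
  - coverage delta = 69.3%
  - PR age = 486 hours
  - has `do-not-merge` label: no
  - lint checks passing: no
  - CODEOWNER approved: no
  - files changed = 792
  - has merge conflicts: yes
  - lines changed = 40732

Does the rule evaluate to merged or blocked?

Atomic conditions:
  NOT has `do-not-merge` label: no → true
  NOT lint checks passing: no → true
  target branch ∈ {develop, main}: hotfix is not in the set → false
  coverage delta ≤ 57.6%: 69.3 ≤ 57.6 is false
  NOT CODEOWNER approved: no → true
  has merge conflicts: yes → true
  PR age = 664 hours: 486 == 664 is false
  targets protected branch: yes → true
  approvals ≤ 1: 3 ≤ 1 is false
  files changed ≤ 771: 792 ≤ 771 is false
  CI tests passing: yes → true
  lines changed between 39925 and 41257: 40732 in [39925, 41257] is true
Combine:
[1.1.2] true AND false = false
[1.1] true AND false = false
[1.2] false AND true AND true = false
[1] exactly-one(false, false) = false
[2.1] exactly-one(false, true) = true
[2.2.1] false AND false = false
[2.2.2.1.1.1] true AND true = true
[2.2.2.1.1] NOT true = false
[2.2.2.1] NOT false = true
[2.2.2] NOT true = false
[2.2] false OR false = false
[2] true → false = false
[root] false OR false = false
Overall: false → blocked

Blocked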